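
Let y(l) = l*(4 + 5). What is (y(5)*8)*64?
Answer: 23040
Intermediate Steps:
y(l) = 9*l (y(l) = l*9 = 9*l)
(y(5)*8)*64 = ((9*5)*8)*64 = (45*8)*64 = 360*64 = 23040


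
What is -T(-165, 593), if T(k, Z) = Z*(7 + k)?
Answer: 93694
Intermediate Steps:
-T(-165, 593) = -593*(7 - 165) = -593*(-158) = -1*(-93694) = 93694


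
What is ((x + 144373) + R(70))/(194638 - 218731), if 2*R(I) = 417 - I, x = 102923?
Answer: -494939/48186 ≈ -10.271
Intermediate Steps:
R(I) = 417/2 - I/2 (R(I) = (417 - I)/2 = 417/2 - I/2)
((x + 144373) + R(70))/(194638 - 218731) = ((102923 + 144373) + (417/2 - ½*70))/(194638 - 218731) = (247296 + (417/2 - 35))/(-24093) = (247296 + 347/2)*(-1/24093) = (494939/2)*(-1/24093) = -494939/48186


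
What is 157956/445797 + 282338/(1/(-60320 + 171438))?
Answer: 4661971742381168/148599 ≈ 3.1373e+10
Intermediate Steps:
157956/445797 + 282338/(1/(-60320 + 171438)) = 157956*(1/445797) + 282338/(1/111118) = 52652/148599 + 282338/(1/111118) = 52652/148599 + 282338*111118 = 52652/148599 + 31372833884 = 4661971742381168/148599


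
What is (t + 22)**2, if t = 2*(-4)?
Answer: 196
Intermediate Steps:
t = -8
(t + 22)**2 = (-8 + 22)**2 = 14**2 = 196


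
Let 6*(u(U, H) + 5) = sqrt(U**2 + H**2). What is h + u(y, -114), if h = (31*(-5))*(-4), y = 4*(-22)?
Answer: 615 + sqrt(5185)/3 ≈ 639.00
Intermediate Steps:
y = -88
u(U, H) = -5 + sqrt(H**2 + U**2)/6 (u(U, H) = -5 + sqrt(U**2 + H**2)/6 = -5 + sqrt(H**2 + U**2)/6)
h = 620 (h = -155*(-4) = 620)
h + u(y, -114) = 620 + (-5 + sqrt((-114)**2 + (-88)**2)/6) = 620 + (-5 + sqrt(12996 + 7744)/6) = 620 + (-5 + sqrt(20740)/6) = 620 + (-5 + (2*sqrt(5185))/6) = 620 + (-5 + sqrt(5185)/3) = 615 + sqrt(5185)/3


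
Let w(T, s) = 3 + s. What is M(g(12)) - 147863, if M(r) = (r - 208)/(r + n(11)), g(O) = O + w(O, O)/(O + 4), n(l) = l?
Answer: -56634650/383 ≈ -1.4787e+5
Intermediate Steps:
g(O) = O + (3 + O)/(4 + O) (g(O) = O + (3 + O)/(O + 4) = O + (3 + O)/(4 + O))
M(r) = (-208 + r)/(11 + r) (M(r) = (r - 208)/(r + 11) = (-208 + r)/(11 + r))
M(g(12)) - 147863 = (-208 + (3 + 12² + 5*12)/(4 + 12))/(11 + (3 + 12² + 5*12)/(4 + 12)) - 147863 = (-208 + (3 + 144 + 60)/16)/(11 + (3 + 144 + 60)/16) - 147863 = (-208 + (1/16)*207)/(11 + (1/16)*207) - 147863 = (-208 + 207/16)/(11 + 207/16) - 147863 = -3121/16/(383/16) - 147863 = (16/383)*(-3121/16) - 147863 = -3121/383 - 147863 = -56634650/383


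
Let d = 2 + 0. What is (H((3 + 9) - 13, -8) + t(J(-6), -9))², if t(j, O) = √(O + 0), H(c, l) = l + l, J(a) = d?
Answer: 247 - 96*I ≈ 247.0 - 96.0*I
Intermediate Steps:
d = 2
J(a) = 2
H(c, l) = 2*l
t(j, O) = √O
(H((3 + 9) - 13, -8) + t(J(-6), -9))² = (2*(-8) + √(-9))² = (-16 + 3*I)²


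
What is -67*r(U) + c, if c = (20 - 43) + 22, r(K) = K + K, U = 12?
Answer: -1609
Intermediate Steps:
r(K) = 2*K
c = -1 (c = -23 + 22 = -1)
-67*r(U) + c = -134*12 - 1 = -67*24 - 1 = -1608 - 1 = -1609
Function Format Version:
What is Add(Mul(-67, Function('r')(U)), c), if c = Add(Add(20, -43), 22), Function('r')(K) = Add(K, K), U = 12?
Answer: -1609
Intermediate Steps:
Function('r')(K) = Mul(2, K)
c = -1 (c = Add(-23, 22) = -1)
Add(Mul(-67, Function('r')(U)), c) = Add(Mul(-67, Mul(2, 12)), -1) = Add(Mul(-67, 24), -1) = Add(-1608, -1) = -1609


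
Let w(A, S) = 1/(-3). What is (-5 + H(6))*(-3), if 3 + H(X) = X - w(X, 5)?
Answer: 5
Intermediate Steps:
w(A, S) = -⅓
H(X) = -8/3 + X (H(X) = -3 + (X - 1*(-⅓)) = -3 + (X + ⅓) = -3 + (⅓ + X) = -8/3 + X)
(-5 + H(6))*(-3) = (-5 + (-8/3 + 6))*(-3) = (-5 + 10/3)*(-3) = -5/3*(-3) = 5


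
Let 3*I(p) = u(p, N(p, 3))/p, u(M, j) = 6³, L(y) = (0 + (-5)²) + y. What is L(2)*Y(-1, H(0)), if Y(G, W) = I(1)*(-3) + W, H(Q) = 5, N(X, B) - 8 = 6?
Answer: -5697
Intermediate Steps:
N(X, B) = 14 (N(X, B) = 8 + 6 = 14)
L(y) = 25 + y (L(y) = (0 + 25) + y = 25 + y)
u(M, j) = 216
I(p) = 72/p (I(p) = (216/p)/3 = 72/p)
Y(G, W) = -216 + W (Y(G, W) = (72/1)*(-3) + W = (72*1)*(-3) + W = 72*(-3) + W = -216 + W)
L(2)*Y(-1, H(0)) = (25 + 2)*(-216 + 5) = 27*(-211) = -5697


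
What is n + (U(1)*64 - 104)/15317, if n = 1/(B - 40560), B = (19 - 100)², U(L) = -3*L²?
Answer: -10079021/520762683 ≈ -0.019354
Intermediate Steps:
B = 6561 (B = (-81)² = 6561)
n = -1/33999 (n = 1/(6561 - 40560) = 1/(-33999) = -1/33999 ≈ -2.9413e-5)
n + (U(1)*64 - 104)/15317 = -1/33999 + (-3*1²*64 - 104)/15317 = -1/33999 + (-3*1*64 - 104)*(1/15317) = -1/33999 + (-3*64 - 104)*(1/15317) = -1/33999 + (-192 - 104)*(1/15317) = -1/33999 - 296*1/15317 = -1/33999 - 296/15317 = -10079021/520762683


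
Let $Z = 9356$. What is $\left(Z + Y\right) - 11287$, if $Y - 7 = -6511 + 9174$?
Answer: $739$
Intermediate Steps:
$Y = 2670$ ($Y = 7 + \left(-6511 + 9174\right) = 7 + 2663 = 2670$)
$\left(Z + Y\right) - 11287 = \left(9356 + 2670\right) - 11287 = 12026 - 11287 = 739$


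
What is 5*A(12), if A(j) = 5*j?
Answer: 300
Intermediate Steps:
5*A(12) = 5*(5*12) = 5*60 = 300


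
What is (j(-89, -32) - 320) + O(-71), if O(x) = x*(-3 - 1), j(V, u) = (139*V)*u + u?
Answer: 395804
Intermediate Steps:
j(V, u) = u + 139*V*u (j(V, u) = 139*V*u + u = u + 139*V*u)
O(x) = -4*x (O(x) = x*(-4) = -4*x)
(j(-89, -32) - 320) + O(-71) = (-32*(1 + 139*(-89)) - 320) - 4*(-71) = (-32*(1 - 12371) - 320) + 284 = (-32*(-12370) - 320) + 284 = (395840 - 320) + 284 = 395520 + 284 = 395804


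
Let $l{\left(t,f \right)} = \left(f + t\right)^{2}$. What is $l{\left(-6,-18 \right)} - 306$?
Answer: $270$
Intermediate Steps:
$l{\left(-6,-18 \right)} - 306 = \left(-18 - 6\right)^{2} - 306 = \left(-24\right)^{2} - 306 = 576 - 306 = 270$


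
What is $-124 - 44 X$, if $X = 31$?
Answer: $-1488$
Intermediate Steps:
$-124 - 44 X = -124 - 1364 = -1488$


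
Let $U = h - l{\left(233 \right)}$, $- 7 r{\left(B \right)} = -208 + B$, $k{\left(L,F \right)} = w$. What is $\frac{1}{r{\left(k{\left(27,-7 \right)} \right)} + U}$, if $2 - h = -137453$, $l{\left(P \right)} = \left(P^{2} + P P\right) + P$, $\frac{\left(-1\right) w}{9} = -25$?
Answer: $\frac{7}{200491} \approx 3.4914 \cdot 10^{-5}$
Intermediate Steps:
$w = 225$ ($w = \left(-9\right) \left(-25\right) = 225$)
$l{\left(P \right)} = P + 2 P^{2}$ ($l{\left(P \right)} = \left(P^{2} + P^{2}\right) + P = 2 P^{2} + P = P + 2 P^{2}$)
$h = 137455$ ($h = 2 - -137453 = 2 + 137453 = 137455$)
$k{\left(L,F \right)} = 225$
$r{\left(B \right)} = \frac{208}{7} - \frac{B}{7}$ ($r{\left(B \right)} = - \frac{-208 + B}{7} = \frac{208}{7} - \frac{B}{7}$)
$U = 28644$ ($U = 137455 - 233 \left(1 + 2 \cdot 233\right) = 137455 - 233 \left(1 + 466\right) = 137455 - 233 \cdot 467 = 137455 - 108811 = 28644$)
$\frac{1}{r{\left(k{\left(27,-7 \right)} \right)} + U} = \frac{1}{\left(\frac{208}{7} - \frac{225}{7}\right) + 28644} = \frac{1}{- \frac{17}{7} + 28644} = \frac{1}{\frac{200491}{7}} = \frac{7}{200491}$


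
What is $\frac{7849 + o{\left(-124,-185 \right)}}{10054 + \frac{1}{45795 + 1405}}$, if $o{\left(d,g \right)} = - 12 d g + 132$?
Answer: $- \frac{12616512800}{474548801} \approx -26.586$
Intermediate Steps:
$o{\left(d,g \right)} = 132 - 12 d g$ ($o{\left(d,g \right)} = - 12 d g + 132 = 132 - 12 d g$)
$\frac{7849 + o{\left(-124,-185 \right)}}{10054 + \frac{1}{45795 + 1405}} = \frac{7849 + \left(132 - \left(-1488\right) \left(-185\right)\right)}{10054 + \frac{1}{45795 + 1405}} = \frac{7849 + \left(132 - 275280\right)}{10054 + \frac{1}{47200}} = \frac{7849 - 275148}{10054 + \frac{1}{47200}} = - \frac{267299}{\frac{474548801}{47200}} = \left(-267299\right) \frac{47200}{474548801} = - \frac{12616512800}{474548801}$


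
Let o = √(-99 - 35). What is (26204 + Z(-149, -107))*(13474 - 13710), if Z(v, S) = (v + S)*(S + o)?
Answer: -12648656 + 60416*I*√134 ≈ -1.2649e+7 + 6.9937e+5*I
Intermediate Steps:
o = I*√134 (o = √(-134) = I*√134 ≈ 11.576*I)
Z(v, S) = (S + v)*(S + I*√134) (Z(v, S) = (v + S)*(S + I*√134) = (S + v)*(S + I*√134))
(26204 + Z(-149, -107))*(13474 - 13710) = (26204 + ((-107)² - 107*(-149) + I*(-107)*√134 + I*(-149)*√134))*(13474 - 13710) = (26204 + (11449 + 15943 - 107*I*√134 - 149*I*√134))*(-236) = (26204 + (27392 - 256*I*√134))*(-236) = (53596 - 256*I*√134)*(-236) = -12648656 + 60416*I*√134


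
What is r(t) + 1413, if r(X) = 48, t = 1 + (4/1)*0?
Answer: 1461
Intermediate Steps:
t = 1 (t = 1 + (4*1)*0 = 1 + 4*0 = 1 + 0 = 1)
r(t) + 1413 = 48 + 1413 = 1461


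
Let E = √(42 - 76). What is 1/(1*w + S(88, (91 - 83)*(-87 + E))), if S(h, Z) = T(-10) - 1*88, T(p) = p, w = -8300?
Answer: -1/8398 ≈ -0.00011908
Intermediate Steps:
E = I*√34 (E = √(-34) = I*√34 ≈ 5.8309*I)
S(h, Z) = -98 (S(h, Z) = -10 - 1*88 = -10 - 88 = -98)
1/(1*w + S(88, (91 - 83)*(-87 + E))) = 1/(1*(-8300) - 98) = 1/(-8300 - 98) = 1/(-8398) = -1/8398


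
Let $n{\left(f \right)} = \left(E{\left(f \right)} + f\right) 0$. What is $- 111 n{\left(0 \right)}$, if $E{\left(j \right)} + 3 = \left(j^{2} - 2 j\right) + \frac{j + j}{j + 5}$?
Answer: $0$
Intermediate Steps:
$E{\left(j \right)} = -3 + j^{2} - 2 j + \frac{2 j}{5 + j}$ ($E{\left(j \right)} = -3 + \left(\left(j^{2} - 2 j\right) + \frac{j + j}{j + 5}\right) = -3 + \left(\left(j^{2} - 2 j\right) + \frac{2 j}{5 + j}\right) = -3 + \left(j^{2} - 2 j + \frac{2 j}{5 + j}\right) = -3 + j^{2} - 2 j + \frac{2 j}{5 + j}$)
$n{\left(f \right)} = 0$ ($n{\left(f \right)} = \left(\frac{-15 + f^{3} - 11 f + 3 f^{2}}{5 + f} + f\right) 0 = \left(f + \frac{-15 + f^{3} - 11 f + 3 f^{2}}{5 + f}\right) 0 = 0$)
$- 111 n{\left(0 \right)} = \left(-111\right) 0 = 0$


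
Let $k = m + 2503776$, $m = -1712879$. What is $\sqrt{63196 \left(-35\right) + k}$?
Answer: $i \sqrt{1420963} \approx 1192.0 i$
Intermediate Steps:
$k = 790897$ ($k = -1712879 + 2503776 = 790897$)
$\sqrt{63196 \left(-35\right) + k} = \sqrt{63196 \left(-35\right) + 790897} = \sqrt{-2211860 + 790897} = \sqrt{-1420963} = i \sqrt{1420963}$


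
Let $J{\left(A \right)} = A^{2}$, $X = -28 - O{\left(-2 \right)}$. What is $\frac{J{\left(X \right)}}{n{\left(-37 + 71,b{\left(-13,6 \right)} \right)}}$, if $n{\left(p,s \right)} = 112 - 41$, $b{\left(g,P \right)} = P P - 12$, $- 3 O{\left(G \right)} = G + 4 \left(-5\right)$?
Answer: $\frac{11236}{639} \approx 17.584$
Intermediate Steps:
$O{\left(G \right)} = \frac{20}{3} - \frac{G}{3}$ ($O{\left(G \right)} = - \frac{G + 4 \left(-5\right)}{3} = - \frac{G - 20}{3} = - \frac{-20 + G}{3} = \frac{20}{3} - \frac{G}{3}$)
$b{\left(g,P \right)} = -12 + P^{2}$ ($b{\left(g,P \right)} = P^{2} - 12 = -12 + P^{2}$)
$n{\left(p,s \right)} = 71$
$X = - \frac{106}{3}$ ($X = -28 - \left(\frac{20}{3} - - \frac{2}{3}\right) = -28 - \left(\frac{20}{3} + \frac{2}{3}\right) = -28 - \frac{22}{3} = - \frac{106}{3} \approx -35.333$)
$\frac{J{\left(X \right)}}{n{\left(-37 + 71,b{\left(-13,6 \right)} \right)}} = \frac{\left(- \frac{106}{3}\right)^{2}}{71} = \frac{11236}{9} \cdot \frac{1}{71} = \frac{11236}{639}$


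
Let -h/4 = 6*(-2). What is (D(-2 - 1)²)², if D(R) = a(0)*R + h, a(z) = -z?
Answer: 5308416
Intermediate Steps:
h = 48 (h = -24*(-2) = -4*(-12) = 48)
D(R) = 48 (D(R) = (-1*0)*R + 48 = 0*R + 48 = 0 + 48 = 48)
(D(-2 - 1)²)² = (48²)² = 2304² = 5308416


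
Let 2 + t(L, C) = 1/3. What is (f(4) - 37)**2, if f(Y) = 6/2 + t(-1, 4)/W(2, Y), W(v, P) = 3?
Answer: 96721/81 ≈ 1194.1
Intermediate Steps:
t(L, C) = -5/3 (t(L, C) = -2 + 1/3 = -5/3)
f(Y) = 22/9 (f(Y) = 6/2 - 5/3/3 = 6*(1/2) - 5/3*1/3 = 3 - 5/9 = 22/9)
(f(4) - 37)**2 = (22/9 - 37)**2 = (-311/9)**2 = 96721/81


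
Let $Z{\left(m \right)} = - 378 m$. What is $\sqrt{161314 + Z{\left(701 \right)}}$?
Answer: $4 i \sqrt{6479} \approx 321.97 i$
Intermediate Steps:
$\sqrt{161314 + Z{\left(701 \right)}} = \sqrt{161314 - 264978} = \sqrt{-103664} = 4 i \sqrt{6479}$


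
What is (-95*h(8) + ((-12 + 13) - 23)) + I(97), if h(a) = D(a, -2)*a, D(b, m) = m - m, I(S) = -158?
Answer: -180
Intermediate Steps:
D(b, m) = 0
h(a) = 0 (h(a) = 0*a = 0)
(-95*h(8) + ((-12 + 13) - 23)) + I(97) = (-95*0 + ((-12 + 13) - 23)) - 158 = (0 + (1 - 23)) - 158 = (0 - 22) - 158 = -22 - 158 = -180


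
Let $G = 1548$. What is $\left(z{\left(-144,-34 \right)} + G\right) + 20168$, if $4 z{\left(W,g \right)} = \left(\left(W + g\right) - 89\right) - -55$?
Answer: $21663$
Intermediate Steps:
$z{\left(W,g \right)} = - \frac{17}{2} + \frac{W}{4} + \frac{g}{4}$ ($z{\left(W,g \right)} = \frac{\left(\left(W + g\right) - 89\right) - -55}{4} = \frac{\left(-89 + W + g\right) + 55}{4} = \frac{-34 + W + g}{4} = - \frac{17}{2} + \frac{W}{4} + \frac{g}{4}$)
$\left(z{\left(-144,-34 \right)} + G\right) + 20168 = \left(\left(- \frac{17}{2} + \frac{1}{4} \left(-144\right) + \frac{1}{4} \left(-34\right)\right) + 1548\right) + 20168 = \left(\left(- \frac{17}{2} - 36 - \frac{17}{2}\right) + 1548\right) + 20168 = \left(-53 + 1548\right) + 20168 = 1495 + 20168 = 21663$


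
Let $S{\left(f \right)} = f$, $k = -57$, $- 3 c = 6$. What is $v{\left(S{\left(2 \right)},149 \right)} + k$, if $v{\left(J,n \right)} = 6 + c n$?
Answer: $-349$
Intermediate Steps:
$c = -2$ ($c = \left(- \frac{1}{3}\right) 6 = -2$)
$v{\left(J,n \right)} = 6 - 2 n$
$v{\left(S{\left(2 \right)},149 \right)} + k = \left(6 - 298\right) - 57 = -292 - 57 = -349$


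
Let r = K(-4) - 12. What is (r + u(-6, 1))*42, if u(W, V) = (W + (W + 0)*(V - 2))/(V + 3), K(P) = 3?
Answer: -378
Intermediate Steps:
r = -9 (r = 3 - 12 = -9)
u(W, V) = (W + W*(-2 + V))/(3 + V)
(r + u(-6, 1))*42 = (-9 - 6*(-1 + 1)/(3 + 1))*42 = (-9 - 6*0/4)*42 = (-9 - 6*1/4*0)*42 = (-9 + 0)*42 = -9*42 = -378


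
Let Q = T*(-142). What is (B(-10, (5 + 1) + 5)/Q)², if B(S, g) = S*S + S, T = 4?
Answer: 2025/80656 ≈ 0.025107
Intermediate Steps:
Q = -568 (Q = 4*(-142) = -568)
B(S, g) = S + S² (B(S, g) = S² + S = S + S²)
(B(-10, (5 + 1) + 5)/Q)² = (-10*(1 - 10)/(-568))² = (-10*(-9)*(-1/568))² = (90*(-1/568))² = (-45/284)² = 2025/80656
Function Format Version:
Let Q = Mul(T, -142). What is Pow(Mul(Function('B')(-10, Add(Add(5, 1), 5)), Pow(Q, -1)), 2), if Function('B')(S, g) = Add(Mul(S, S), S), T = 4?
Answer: Rational(2025, 80656) ≈ 0.025107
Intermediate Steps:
Q = -568 (Q = Mul(4, -142) = -568)
Function('B')(S, g) = Add(S, Pow(S, 2)) (Function('B')(S, g) = Add(Pow(S, 2), S) = Add(S, Pow(S, 2)))
Pow(Mul(Function('B')(-10, Add(Add(5, 1), 5)), Pow(Q, -1)), 2) = Pow(Mul(Mul(-10, Add(1, -10)), Pow(-568, -1)), 2) = Pow(Mul(Mul(-10, -9), Rational(-1, 568)), 2) = Pow(Mul(90, Rational(-1, 568)), 2) = Pow(Rational(-45, 284), 2) = Rational(2025, 80656)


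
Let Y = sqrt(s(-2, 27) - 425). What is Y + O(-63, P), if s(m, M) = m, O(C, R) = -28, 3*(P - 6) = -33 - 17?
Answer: -28 + I*sqrt(427) ≈ -28.0 + 20.664*I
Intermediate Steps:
P = -32/3 (P = 6 + (-33 - 17)/3 = 6 + (1/3)*(-50) = 6 - 50/3 = -32/3 ≈ -10.667)
Y = I*sqrt(427) (Y = sqrt(-2 - 425) = sqrt(-427) = I*sqrt(427) ≈ 20.664*I)
Y + O(-63, P) = I*sqrt(427) - 28 = -28 + I*sqrt(427)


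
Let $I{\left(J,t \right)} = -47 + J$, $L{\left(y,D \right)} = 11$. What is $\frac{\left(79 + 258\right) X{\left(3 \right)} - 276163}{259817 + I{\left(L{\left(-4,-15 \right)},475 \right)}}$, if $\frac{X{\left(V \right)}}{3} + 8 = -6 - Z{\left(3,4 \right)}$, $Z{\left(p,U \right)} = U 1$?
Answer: $- \frac{294361}{259781} \approx -1.1331$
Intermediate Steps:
$Z{\left(p,U \right)} = U$
$X{\left(V \right)} = -54$ ($X{\left(V \right)} = -24 + 3 \left(-6 - 4\right) = -24 + 3 \left(-10\right) = -24 - 30 = -54$)
$\frac{\left(79 + 258\right) X{\left(3 \right)} - 276163}{259817 + I{\left(L{\left(-4,-15 \right)},475 \right)}} = \frac{\left(79 + 258\right) \left(-54\right) - 276163}{259817 + \left(-47 + 11\right)} = \frac{337 \left(-54\right) - 276163}{259817 - 36} = \frac{-18198 - 276163}{259781} = \left(-294361\right) \frac{1}{259781} = - \frac{294361}{259781}$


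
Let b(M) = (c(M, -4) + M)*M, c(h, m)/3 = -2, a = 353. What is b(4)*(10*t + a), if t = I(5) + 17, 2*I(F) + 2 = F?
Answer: -4304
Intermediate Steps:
I(F) = -1 + F/2
c(h, m) = -6 (c(h, m) = 3*(-2) = -6)
b(M) = M*(-6 + M) (b(M) = (-6 + M)*M = M*(-6 + M))
t = 37/2 (t = (-1 + (½)*5) + 17 = (-1 + 5/2) + 17 = 3/2 + 17 = 37/2 ≈ 18.500)
b(4)*(10*t + a) = (4*(-6 + 4))*(10*(37/2) + 353) = (4*(-2))*(185 + 353) = -8*538 = -4304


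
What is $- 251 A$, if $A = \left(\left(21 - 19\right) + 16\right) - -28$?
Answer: $-11546$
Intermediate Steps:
$A = 46$ ($A = \left(2 + 16\right) + 28 = 18 + 28 = 46$)
$- 251 A = \left(-251\right) 46 = -11546$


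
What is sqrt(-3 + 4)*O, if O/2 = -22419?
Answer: -44838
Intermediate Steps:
O = -44838 (O = 2*(-22419) = -44838)
sqrt(-3 + 4)*O = sqrt(-3 + 4)*(-44838) = sqrt(1)*(-44838) = 1*(-44838) = -44838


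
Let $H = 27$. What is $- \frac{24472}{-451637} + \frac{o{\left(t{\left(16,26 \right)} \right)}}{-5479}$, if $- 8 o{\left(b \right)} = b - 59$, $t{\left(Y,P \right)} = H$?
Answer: $\frac{132275540}{2474519123} \approx 0.053455$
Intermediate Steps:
$t{\left(Y,P \right)} = 27$
$o{\left(b \right)} = \frac{59}{8} - \frac{b}{8}$ ($o{\left(b \right)} = - \frac{b - 59}{8} = - \frac{-59 + b}{8} = \frac{59}{8} - \frac{b}{8}$)
$- \frac{24472}{-451637} + \frac{o{\left(t{\left(16,26 \right)} \right)}}{-5479} = - \frac{24472}{-451637} + \frac{\frac{59}{8} - \frac{27}{8}}{-5479} = \left(-24472\right) \left(- \frac{1}{451637}\right) + \left(\frac{59}{8} - \frac{27}{8}\right) \left(- \frac{1}{5479}\right) = \frac{24472}{451637} + 4 \left(- \frac{1}{5479}\right) = \frac{24472}{451637} - \frac{4}{5479} = \frac{132275540}{2474519123}$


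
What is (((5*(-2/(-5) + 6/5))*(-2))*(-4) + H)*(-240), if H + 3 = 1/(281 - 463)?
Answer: -1332120/91 ≈ -14639.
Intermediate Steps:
H = -547/182 (H = -3 + 1/(281 - 463) = -3 + 1/(-182) = -3 - 1/182 = -547/182 ≈ -3.0055)
(((5*(-2/(-5) + 6/5))*(-2))*(-4) + H)*(-240) = (((5*(-2/(-5) + 6/5))*(-2))*(-4) - 547/182)*(-240) = (((5*(-2*(-⅕) + 6*(⅕)))*(-2))*(-4) - 547/182)*(-240) = (((5*(⅖ + 6/5))*(-2))*(-4) - 547/182)*(-240) = (((5*(8/5))*(-2))*(-4) - 547/182)*(-240) = ((8*(-2))*(-4) - 547/182)*(-240) = (-16*(-4) - 547/182)*(-240) = (64 - 547/182)*(-240) = (11101/182)*(-240) = -1332120/91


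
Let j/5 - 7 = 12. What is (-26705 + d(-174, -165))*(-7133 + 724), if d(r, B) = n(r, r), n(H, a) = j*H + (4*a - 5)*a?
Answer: -504638251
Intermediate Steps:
j = 95 (j = 35 + 5*12 = 35 + 60 = 95)
n(H, a) = 95*H + a*(-5 + 4*a) (n(H, a) = 95*H + (4*a - 5)*a = 95*H + (-5 + 4*a)*a = 95*H + a*(-5 + 4*a))
d(r, B) = 4*r² + 90*r (d(r, B) = -5*r + 4*r² + 95*r = 4*r² + 90*r)
(-26705 + d(-174, -165))*(-7133 + 724) = (-26705 + 2*(-174)*(45 + 2*(-174)))*(-7133 + 724) = (-26705 + 2*(-174)*(45 - 348))*(-6409) = (-26705 + 2*(-174)*(-303))*(-6409) = (-26705 + 105444)*(-6409) = 78739*(-6409) = -504638251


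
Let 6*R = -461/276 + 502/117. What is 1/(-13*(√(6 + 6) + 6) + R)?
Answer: -323523666648/16634580648841 + 108448419456*√3/16634580648841 ≈ -0.0081568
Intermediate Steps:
R = 28205/64584 (R = (-461/276 + 502/117)/6 = (⅙)*(28205/10764) = 28205/64584 ≈ 0.43672)
1/(-13*(√(6 + 6) + 6) + R) = 1/(-13*(√(6 + 6) + 6) + 28205/64584) = 1/(-13*(√12 + 6) + 28205/64584) = 1/(-13*(2*√3 + 6) + 28205/64584) = 1/(-13*(6 + 2*√3) + 28205/64584) = 1/((-78 - 26*√3) + 28205/64584) = 1/(-5009347/64584 - 26*√3)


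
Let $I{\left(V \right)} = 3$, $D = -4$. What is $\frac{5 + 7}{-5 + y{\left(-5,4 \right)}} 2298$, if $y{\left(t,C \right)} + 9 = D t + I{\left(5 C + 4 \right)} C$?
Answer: $1532$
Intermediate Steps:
$y{\left(t,C \right)} = -9 - 4 t + 3 C$ ($y{\left(t,C \right)} = -9 + \left(- 4 t + 3 C\right) = -9 - 4 t + 3 C$)
$\frac{5 + 7}{-5 + y{\left(-5,4 \right)}} 2298 = \frac{5 + 7}{-5 - -23} \cdot 2298 = \frac{12}{-5 + \left(-9 + 20 + 12\right)} 2298 = \frac{12}{-5 + 23} \cdot 2298 = \frac{12}{18} \cdot 2298 = 12 \cdot \frac{1}{18} \cdot 2298 = \frac{2}{3} \cdot 2298 = 1532$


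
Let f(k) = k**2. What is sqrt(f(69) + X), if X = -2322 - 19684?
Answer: I*sqrt(17245) ≈ 131.32*I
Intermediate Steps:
X = -22006
sqrt(f(69) + X) = sqrt(69**2 - 22006) = sqrt(4761 - 22006) = sqrt(-17245) = I*sqrt(17245)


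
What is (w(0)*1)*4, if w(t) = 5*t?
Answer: 0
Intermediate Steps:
(w(0)*1)*4 = ((5*0)*1)*4 = (0*1)*4 = 0*4 = 0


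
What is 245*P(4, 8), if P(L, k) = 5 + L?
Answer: 2205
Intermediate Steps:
245*P(4, 8) = 245*(5 + 4) = 245*9 = 2205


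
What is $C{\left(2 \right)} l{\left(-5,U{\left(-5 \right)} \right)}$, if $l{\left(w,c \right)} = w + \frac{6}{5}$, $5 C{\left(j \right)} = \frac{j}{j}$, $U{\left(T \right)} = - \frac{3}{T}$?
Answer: $- \frac{19}{25} \approx -0.76$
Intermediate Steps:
$C{\left(j \right)} = \frac{1}{5}$ ($C{\left(j \right)} = \frac{j \frac{1}{j}}{5} = \frac{1}{5} \cdot 1 = \frac{1}{5}$)
$l{\left(w,c \right)} = \frac{6}{5} + w$ ($l{\left(w,c \right)} = w + 6 \cdot \frac{1}{5} = w + \frac{6}{5} = \frac{6}{5} + w$)
$C{\left(2 \right)} l{\left(-5,U{\left(-5 \right)} \right)} = \frac{\frac{6}{5} - 5}{5} = \frac{1}{5} \left(- \frac{19}{5}\right) = - \frac{19}{25}$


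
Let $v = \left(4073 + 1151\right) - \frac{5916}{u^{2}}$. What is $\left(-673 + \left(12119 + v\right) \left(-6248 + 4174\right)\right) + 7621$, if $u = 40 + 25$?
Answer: $- \frac{151929013866}{4225} \approx -3.596 \cdot 10^{7}$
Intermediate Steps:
$u = 65$
$v = \frac{22065484}{4225}$ ($v = \left(4073 + 1151\right) - \frac{5916}{65^{2}} = 5224 - \frac{5916}{4225} = \frac{22065484}{4225} \approx 5222.6$)
$\left(-673 + \left(12119 + v\right) \left(-6248 + 4174\right)\right) + 7621 = \left(-673 + \left(12119 + \frac{22065484}{4225}\right) \left(-6248 + 4174\right)\right) + 7621 = \left(-673 + \frac{73268259}{4225} \left(-2074\right)\right) + 7621 = \left(-673 - \frac{151958369166}{4225}\right) + 7621 = - \frac{151961212591}{4225} + 7621 = - \frac{151929013866}{4225}$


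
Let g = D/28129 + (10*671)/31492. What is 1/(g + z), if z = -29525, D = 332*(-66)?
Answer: -442919234/13077441037407 ≈ -3.3869e-5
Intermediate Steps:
D = -21912
g = -250653557/442919234 (g = -21912/28129 + (10*671)/31492 = -21912*1/28129 + 6710*(1/31492) = -21912/28129 + 3355/15746 = -250653557/442919234 ≈ -0.56591)
1/(g + z) = 1/(-250653557/442919234 - 29525) = 1/(-13077441037407/442919234) = -442919234/13077441037407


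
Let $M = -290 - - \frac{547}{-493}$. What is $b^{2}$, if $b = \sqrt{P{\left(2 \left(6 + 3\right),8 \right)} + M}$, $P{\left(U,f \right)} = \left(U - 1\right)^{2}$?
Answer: $- \frac{1040}{493} \approx -2.1095$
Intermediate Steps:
$M = - \frac{143517}{493}$ ($M = -290 - \left(-547\right) \left(- \frac{1}{493}\right) = -290 - \frac{547}{493} = - \frac{143517}{493} \approx -291.11$)
$P{\left(U,f \right)} = \left(-1 + U\right)^{2}$
$b = \frac{4 i \sqrt{32045}}{493}$ ($b = \sqrt{\left(-1 + 2 \left(6 + 3\right)\right)^{2} - \frac{143517}{493}} = \sqrt{\left(-1 + 2 \cdot 9\right)^{2} - \frac{143517}{493}} = \sqrt{\left(-1 + 18\right)^{2} - \frac{143517}{493}} = \sqrt{17^{2} - \frac{143517}{493}} = \sqrt{289 - \frac{143517}{493}} = \sqrt{- \frac{1040}{493}} = \frac{4 i \sqrt{32045}}{493} \approx 1.4524 i$)
$b^{2} = \left(\frac{4 i \sqrt{32045}}{493}\right)^{2} = - \frac{1040}{493}$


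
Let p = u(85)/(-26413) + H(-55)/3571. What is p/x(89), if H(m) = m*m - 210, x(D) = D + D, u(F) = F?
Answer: 37024530/8394553247 ≈ 0.0044105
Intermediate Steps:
x(D) = 2*D
H(m) = -210 + m² (H(m) = m² - 210 = -210 + m²)
p = 74049060/94320823 (p = 85/(-26413) + (-210 + (-55)²)/3571 = 85*(-1/26413) + (-210 + 3025)*(1/3571) = -85/26413 + 2815*(1/3571) = -85/26413 + 2815/3571 = 74049060/94320823 ≈ 0.78508)
p/x(89) = 74049060/(94320823*((2*89))) = (74049060/94320823)/178 = (74049060/94320823)*(1/178) = 37024530/8394553247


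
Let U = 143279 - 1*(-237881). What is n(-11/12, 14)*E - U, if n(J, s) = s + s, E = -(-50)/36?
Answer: -3430090/9 ≈ -3.8112e+5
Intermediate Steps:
U = 381160 (U = 143279 + 237881 = 381160)
E = 25/18 (E = -(-50)/36 = -25*(-1/18) = 25/18 ≈ 1.3889)
n(J, s) = 2*s
n(-11/12, 14)*E - U = (2*14)*(25/18) - 1*381160 = 28*(25/18) - 381160 = 350/9 - 381160 = -3430090/9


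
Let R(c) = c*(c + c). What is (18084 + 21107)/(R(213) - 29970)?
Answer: 39191/60768 ≈ 0.64493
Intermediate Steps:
R(c) = 2*c² (R(c) = c*(2*c) = 2*c²)
(18084 + 21107)/(R(213) - 29970) = (18084 + 21107)/(2*213² - 29970) = 39191/(2*45369 - 29970) = 39191/(90738 - 29970) = 39191/60768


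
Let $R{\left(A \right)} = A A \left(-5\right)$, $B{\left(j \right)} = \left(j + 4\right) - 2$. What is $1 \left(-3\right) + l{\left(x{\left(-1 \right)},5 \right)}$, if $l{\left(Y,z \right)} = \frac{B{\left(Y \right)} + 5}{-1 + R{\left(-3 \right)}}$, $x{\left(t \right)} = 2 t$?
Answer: $- \frac{143}{46} \approx -3.1087$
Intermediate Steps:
$B{\left(j \right)} = 2 + j$ ($B{\left(j \right)} = \left(4 + j\right) - 2 = 2 + j$)
$R{\left(A \right)} = - 5 A^{2}$ ($R{\left(A \right)} = A^{2} \left(-5\right) = - 5 A^{2}$)
$l{\left(Y,z \right)} = - \frac{7}{46} - \frac{Y}{46}$ ($l{\left(Y,z \right)} = \frac{\left(2 + Y\right) + 5}{-1 - 5 \left(-3\right)^{2}} = \frac{7 + Y}{-1 - 45} = \frac{7 + Y}{-46} = \left(7 + Y\right) \left(- \frac{1}{46}\right) = - \frac{7}{46} - \frac{Y}{46}$)
$1 \left(-3\right) + l{\left(x{\left(-1 \right)},5 \right)} = 1 \left(-3\right) - \left(\frac{7}{46} + \frac{2 \left(-1\right)}{46}\right) = -3 - \frac{5}{46} = - \frac{143}{46}$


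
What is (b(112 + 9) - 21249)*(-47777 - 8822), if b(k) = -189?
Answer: 1213369362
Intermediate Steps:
(b(112 + 9) - 21249)*(-47777 - 8822) = (-189 - 21249)*(-47777 - 8822) = -21438*(-56599) = 1213369362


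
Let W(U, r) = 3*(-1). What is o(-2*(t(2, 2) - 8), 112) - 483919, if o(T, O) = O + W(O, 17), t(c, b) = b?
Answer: -483810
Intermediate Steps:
W(U, r) = -3
o(T, O) = -3 + O (o(T, O) = O - 3 = -3 + O)
o(-2*(t(2, 2) - 8), 112) - 483919 = (-3 + 112) - 483919 = 109 - 483919 = -483810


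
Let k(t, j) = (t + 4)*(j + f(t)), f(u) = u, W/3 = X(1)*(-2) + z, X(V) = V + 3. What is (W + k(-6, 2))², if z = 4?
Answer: 16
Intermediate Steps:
X(V) = 3 + V
W = -12 (W = 3*((3 + 1)*(-2) + 4) = 3*(4*(-2) + 4) = 3*(-8 + 4) = 3*(-4) = -12)
k(t, j) = (4 + t)*(j + t) (k(t, j) = (t + 4)*(j + t) = (4 + t)*(j + t))
(W + k(-6, 2))² = (-12 + ((-6)² + 4*2 + 4*(-6) + 2*(-6)))² = (-12 + (36 + 8 - 24 - 12))² = (-12 + 8)² = (-4)² = 16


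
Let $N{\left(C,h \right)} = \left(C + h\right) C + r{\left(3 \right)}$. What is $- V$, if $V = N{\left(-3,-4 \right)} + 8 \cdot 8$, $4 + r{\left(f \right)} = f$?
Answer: $-84$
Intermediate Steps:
$r{\left(f \right)} = -4 + f$
$N{\left(C,h \right)} = -1 + C \left(C + h\right)$ ($N{\left(C,h \right)} = \left(C + h\right) C + \left(-4 + 3\right) = C \left(C + h\right) - 1 = -1 + C \left(C + h\right)$)
$V = 84$ ($V = \left(-1 + \left(-3\right)^{2} - -12\right) + 8 \cdot 8 = \left(-1 + 9 + 12\right) + 64 = 20 + 64 = 84$)
$- V = \left(-1\right) 84 = -84$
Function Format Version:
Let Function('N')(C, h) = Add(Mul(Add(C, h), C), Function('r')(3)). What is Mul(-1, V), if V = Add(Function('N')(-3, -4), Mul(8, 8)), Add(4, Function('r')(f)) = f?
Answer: -84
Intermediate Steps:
Function('r')(f) = Add(-4, f)
Function('N')(C, h) = Add(-1, Mul(C, Add(C, h))) (Function('N')(C, h) = Add(Mul(Add(C, h), C), Add(-4, 3)) = Add(Mul(C, Add(C, h)), -1) = Add(-1, Mul(C, Add(C, h))))
V = 84 (V = Add(Add(-1, Pow(-3, 2), Mul(-3, -4)), Mul(8, 8)) = Add(Add(-1, 9, 12), 64) = Add(20, 64) = 84)
Mul(-1, V) = Mul(-1, 84) = -84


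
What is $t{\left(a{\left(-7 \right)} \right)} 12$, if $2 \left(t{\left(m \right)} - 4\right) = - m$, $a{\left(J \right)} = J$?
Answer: $90$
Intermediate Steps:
$t{\left(m \right)} = 4 - \frac{m}{2}$ ($t{\left(m \right)} = 4 + \frac{\left(-1\right) m}{2} = 4 - \frac{m}{2}$)
$t{\left(a{\left(-7 \right)} \right)} 12 = \left(4 - - \frac{7}{2}\right) 12 = \left(4 + \frac{7}{2}\right) 12 = \frac{15}{2} \cdot 12 = 90$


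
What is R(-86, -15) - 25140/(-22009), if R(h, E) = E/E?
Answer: 47149/22009 ≈ 2.1423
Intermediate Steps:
R(h, E) = 1
R(-86, -15) - 25140/(-22009) = 1 - 25140/(-22009) = 1 - 25140*(-1/22009) = 1 + 25140/22009 = 47149/22009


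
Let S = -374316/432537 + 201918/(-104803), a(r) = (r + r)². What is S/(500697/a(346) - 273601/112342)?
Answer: 1134806132451501559072/564889656621820193965 ≈ 2.0089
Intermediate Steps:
a(r) = 4*r² (a(r) = (2*r)² = 4*r²)
S = -42188815238/15110391737 (S = -374316*1/432537 + 201918*(-1/104803) = -124772/144179 - 201918/104803 = -42188815238/15110391737 ≈ -2.7920)
S/(500697/a(346) - 273601/112342) = -42188815238/(15110391737*(500697/((4*346²)) - 273601/112342)) = -42188815238/(15110391737*(500697/((4*119716)) - 273601*1/112342)) = -42188815238/(15110391737*(500697/478864 - 273601/112342)) = -42188815238/(15110391737*(-37384183445/26898269744)) = -42188815238/15110391737*(-26898269744/37384183445) = 1134806132451501559072/564889656621820193965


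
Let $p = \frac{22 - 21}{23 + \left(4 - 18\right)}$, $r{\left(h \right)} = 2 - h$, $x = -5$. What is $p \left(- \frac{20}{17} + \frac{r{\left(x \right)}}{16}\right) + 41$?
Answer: $\frac{33389}{816} \approx 40.918$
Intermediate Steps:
$p = \frac{1}{9}$ ($p = 1 \frac{1}{23 + \left(4 - 18\right)} = 1 \frac{1}{23 - 14} = 1 \cdot \frac{1}{9} = \frac{1}{9} \approx 0.11111$)
$p \left(- \frac{20}{17} + \frac{r{\left(x \right)}}{16}\right) + 41 = \frac{- \frac{20}{17} + \frac{2 - -5}{16}}{9} + 41 = \frac{\left(-20\right) \frac{1}{17} + \left(2 + 5\right) \frac{1}{16}}{9} + 41 = \frac{- \frac{20}{17} + 7 \cdot \frac{1}{16}}{9} + 41 = \frac{- \frac{20}{17} + \frac{7}{16}}{9} + 41 = \frac{1}{9} \left(- \frac{201}{272}\right) + 41 = - \frac{67}{816} + 41 = \frac{33389}{816}$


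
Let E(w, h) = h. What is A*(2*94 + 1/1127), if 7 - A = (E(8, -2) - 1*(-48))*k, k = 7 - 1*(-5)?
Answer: -115472965/1127 ≈ -1.0246e+5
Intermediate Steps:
k = 12 (k = 7 + 5 = 12)
A = -545 (A = 7 - (-2 - 1*(-48))*12 = 7 - (-2 + 48)*12 = 7 - 46*12 = 7 - 1*552 = 7 - 552 = -545)
A*(2*94 + 1/1127) = -545*(2*94 + 1/1127) = -545*(188 + 1/1127) = -545*211877/1127 = -115472965/1127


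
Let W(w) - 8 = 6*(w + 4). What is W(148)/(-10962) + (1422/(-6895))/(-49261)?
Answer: -22319045674/265949547885 ≈ -0.083922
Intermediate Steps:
W(w) = 32 + 6*w (W(w) = 8 + 6*(w + 4) = 8 + 6*(4 + w) = 8 + (24 + 6*w) = 32 + 6*w)
W(148)/(-10962) + (1422/(-6895))/(-49261) = (32 + 6*148)/(-10962) + (1422/(-6895))/(-49261) = (32 + 888)*(-1/10962) + (1422*(-1/6895))*(-1/49261) = 920*(-1/10962) - 1422/6895*(-1/49261) = -460/5481 + 1422/339654595 = -22319045674/265949547885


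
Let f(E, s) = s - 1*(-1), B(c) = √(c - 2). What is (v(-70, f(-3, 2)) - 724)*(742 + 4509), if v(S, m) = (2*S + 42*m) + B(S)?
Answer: -3875238 + 31506*I*√2 ≈ -3.8752e+6 + 44556.0*I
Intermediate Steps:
B(c) = √(-2 + c)
f(E, s) = 1 + s (f(E, s) = s + 1 = 1 + s)
v(S, m) = √(-2 + S) + 2*S + 42*m (v(S, m) = (2*S + 42*m) + √(-2 + S) = √(-2 + S) + 2*S + 42*m)
(v(-70, f(-3, 2)) - 724)*(742 + 4509) = ((√(-2 - 70) + 2*(-70) + 42*(1 + 2)) - 724)*(742 + 4509) = ((√(-72) - 140 + 42*3) - 724)*5251 = ((6*I*√2 - 140 + 126) - 724)*5251 = ((-14 + 6*I*√2) - 724)*5251 = (-738 + 6*I*√2)*5251 = -3875238 + 31506*I*√2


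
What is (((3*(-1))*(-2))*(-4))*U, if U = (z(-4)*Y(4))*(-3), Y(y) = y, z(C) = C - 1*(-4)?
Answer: 0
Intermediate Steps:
z(C) = 4 + C (z(C) = C + 4 = 4 + C)
U = 0 (U = ((4 - 4)*4)*(-3) = (0*4)*(-3) = 0*(-3) = 0)
(((3*(-1))*(-2))*(-4))*U = (((3*(-1))*(-2))*(-4))*0 = (-3*(-2)*(-4))*0 = (6*(-4))*0 = -24*0 = 0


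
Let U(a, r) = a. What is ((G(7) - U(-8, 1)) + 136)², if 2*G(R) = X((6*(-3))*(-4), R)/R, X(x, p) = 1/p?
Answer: 199176769/9604 ≈ 20739.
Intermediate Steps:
G(R) = 1/(2*R²) (G(R) = (1/(R*R))/2 = 1/(2*R²))
((G(7) - U(-8, 1)) + 136)² = (((½)/7² - 1*(-8)) + 136)² = (((½)*(1/49) + 8) + 136)² = ((1/98 + 8) + 136)² = (785/98 + 136)² = (14113/98)² = 199176769/9604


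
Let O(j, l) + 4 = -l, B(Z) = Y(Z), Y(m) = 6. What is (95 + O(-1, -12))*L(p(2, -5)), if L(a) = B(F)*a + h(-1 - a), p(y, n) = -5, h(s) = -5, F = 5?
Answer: -3605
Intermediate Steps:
B(Z) = 6
O(j, l) = -4 - l
L(a) = -5 + 6*a (L(a) = 6*a - 5 = -5 + 6*a)
(95 + O(-1, -12))*L(p(2, -5)) = (95 + (-4 - 1*(-12)))*(-5 + 6*(-5)) = (95 + (-4 + 12))*(-5 - 30) = (95 + 8)*(-35) = 103*(-35) = -3605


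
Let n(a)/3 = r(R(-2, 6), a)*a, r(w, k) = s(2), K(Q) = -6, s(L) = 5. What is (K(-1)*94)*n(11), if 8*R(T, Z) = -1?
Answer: -93060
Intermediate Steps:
R(T, Z) = -⅛ (R(T, Z) = (⅛)*(-1) = -⅛)
r(w, k) = 5
n(a) = 15*a (n(a) = 3*(5*a) = 15*a)
(K(-1)*94)*n(11) = (-6*94)*(15*11) = -564*165 = -93060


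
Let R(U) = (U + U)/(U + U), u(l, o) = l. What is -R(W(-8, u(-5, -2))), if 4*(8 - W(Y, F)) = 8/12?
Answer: -1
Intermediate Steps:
W(Y, F) = 47/6 (W(Y, F) = 8 - 2/12 = 8 - ¼*⅔ = 8 - ⅙ = 47/6)
R(U) = 1 (R(U) = (2*U)/((2*U)) = (2*U)*(1/(2*U)) = 1)
-R(W(-8, u(-5, -2))) = -1*1 = -1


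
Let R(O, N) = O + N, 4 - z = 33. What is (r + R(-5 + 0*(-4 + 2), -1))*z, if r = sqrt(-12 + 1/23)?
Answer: 174 - 145*I*sqrt(253)/23 ≈ 174.0 - 100.28*I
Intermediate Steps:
z = -29 (z = 4 - 1*33 = 4 - 33 = -29)
r = 5*I*sqrt(253)/23 (r = sqrt(-12 + 1/23) = sqrt(-275/23) = 5*I*sqrt(253)/23 ≈ 3.4578*I)
R(O, N) = N + O
(r + R(-5 + 0*(-4 + 2), -1))*z = (5*I*sqrt(253)/23 + (-1 + (-5 + 0*(-4 + 2))))*(-29) = (5*I*sqrt(253)/23 + (-1 + (-5 + 0*(-2))))*(-29) = (5*I*sqrt(253)/23 + (-1 + (-5 + 0)))*(-29) = (5*I*sqrt(253)/23 + (-1 - 5))*(-29) = (5*I*sqrt(253)/23 - 6)*(-29) = (-6 + 5*I*sqrt(253)/23)*(-29) = 174 - 145*I*sqrt(253)/23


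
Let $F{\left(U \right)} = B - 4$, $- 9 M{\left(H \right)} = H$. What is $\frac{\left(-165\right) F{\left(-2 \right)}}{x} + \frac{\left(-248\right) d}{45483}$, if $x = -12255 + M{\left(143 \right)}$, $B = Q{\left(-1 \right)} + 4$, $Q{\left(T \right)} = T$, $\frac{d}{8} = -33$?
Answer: $\frac{2387684827}{1674350518} \approx 1.426$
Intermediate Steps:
$d = -264$ ($d = 8 \left(-33\right) = -264$)
$M{\left(H \right)} = - \frac{H}{9}$
$B = 3$ ($B = -1 + 4 = 3$)
$F{\left(U \right)} = -1$ ($F{\left(U \right)} = 3 - 4 = -1$)
$x = - \frac{110438}{9}$ ($x = -12255 - \frac{143}{9} = - \frac{110438}{9} \approx -12271.0$)
$\frac{\left(-165\right) F{\left(-2 \right)}}{x} + \frac{\left(-248\right) d}{45483} = \frac{\left(-165\right) \left(-1\right)}{- \frac{110438}{9}} + \frac{\left(-248\right) \left(-264\right)}{45483} = 165 \left(- \frac{9}{110438}\right) + 65472 \cdot \frac{1}{45483} = - \frac{1485}{110438} + \frac{21824}{15161} = \frac{2387684827}{1674350518}$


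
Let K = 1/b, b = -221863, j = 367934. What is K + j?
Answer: 81630941041/221863 ≈ 3.6793e+5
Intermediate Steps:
K = -1/221863 (K = 1/(-221863) = -1/221863 ≈ -4.5073e-6)
K + j = -1/221863 + 367934 = 81630941041/221863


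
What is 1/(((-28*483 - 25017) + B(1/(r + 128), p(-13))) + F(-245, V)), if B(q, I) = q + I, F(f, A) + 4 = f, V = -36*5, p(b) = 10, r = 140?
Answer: -268/10393039 ≈ -2.5786e-5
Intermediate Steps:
V = -180
F(f, A) = -4 + f
B(q, I) = I + q
1/(((-28*483 - 25017) + B(1/(r + 128), p(-13))) + F(-245, V)) = 1/(((-28*483 - 25017) + (10 + 1/(140 + 128))) + (-4 - 245)) = 1/(((-13524 - 25017) + (10 + 1/268)) - 249) = 1/((-38541 + (10 + 1/268)) - 249) = 1/((-38541 + 2681/268) - 249) = 1/(-10326307/268 - 249) = 1/(-10393039/268) = -268/10393039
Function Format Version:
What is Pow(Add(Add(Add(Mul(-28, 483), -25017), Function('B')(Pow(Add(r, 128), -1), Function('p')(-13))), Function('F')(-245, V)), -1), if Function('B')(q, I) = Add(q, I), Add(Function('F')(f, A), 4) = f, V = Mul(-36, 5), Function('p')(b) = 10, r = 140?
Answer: Rational(-268, 10393039) ≈ -2.5786e-5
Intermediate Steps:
V = -180
Function('F')(f, A) = Add(-4, f)
Function('B')(q, I) = Add(I, q)
Pow(Add(Add(Add(Mul(-28, 483), -25017), Function('B')(Pow(Add(r, 128), -1), Function('p')(-13))), Function('F')(-245, V)), -1) = Pow(Add(Add(Add(Mul(-28, 483), -25017), Add(10, Pow(Add(140, 128), -1))), Add(-4, -245)), -1) = Pow(Add(Add(Add(-13524, -25017), Add(10, Pow(268, -1))), -249), -1) = Pow(Add(Add(-38541, Add(10, Rational(1, 268))), -249), -1) = Pow(Add(Add(-38541, Rational(2681, 268)), -249), -1) = Pow(Add(Rational(-10326307, 268), -249), -1) = Pow(Rational(-10393039, 268), -1) = Rational(-268, 10393039)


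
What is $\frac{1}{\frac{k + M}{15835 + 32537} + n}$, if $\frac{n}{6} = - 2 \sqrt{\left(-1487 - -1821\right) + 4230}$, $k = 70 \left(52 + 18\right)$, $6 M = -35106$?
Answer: $\frac{5111308}{170865234340727} - \frac{6239601024 \sqrt{1141}}{170865234340727} \approx -0.0012335$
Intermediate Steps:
$M = -5851$ ($M = \frac{1}{6} \left(-35106\right) = -5851$)
$k = 4900$ ($k = 70 \cdot 70 = 4900$)
$n = - 24 \sqrt{1141}$ ($n = 6 \left(- 2 \sqrt{\left(-1487 - -1821\right) + 4230}\right) = 6 \left(- 2 \sqrt{\left(-1487 + 1821\right) + 4230}\right) = 6 \left(- 2 \sqrt{334 + 4230}\right) = 6 \left(- 2 \sqrt{4564}\right) = 6 \left(- 2 \cdot 2 \sqrt{1141}\right) = 6 \left(- 4 \sqrt{1141}\right) = - 24 \sqrt{1141} \approx -810.69$)
$\frac{1}{\frac{k + M}{15835 + 32537} + n} = \frac{1}{\frac{4900 - 5851}{15835 + 32537} - 24 \sqrt{1141}} = \frac{1}{- \frac{951}{48372} - 24 \sqrt{1141}} = \frac{1}{\left(-951\right) \frac{1}{48372} - 24 \sqrt{1141}} = \frac{1}{- \frac{317}{16124} - 24 \sqrt{1141}}$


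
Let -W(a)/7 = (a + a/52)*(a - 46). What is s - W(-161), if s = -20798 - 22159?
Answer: 10130553/52 ≈ 1.9482e+5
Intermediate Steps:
s = -42957
W(a) = -371*a*(-46 + a)/52 (W(a) = -7*(a + a/52)*(a - 46) = -7*(a + a*(1/52))*(-46 + a) = -7*(a + a/52)*(-46 + a) = -7*53*a/52*(-46 + a) = -371*a*(-46 + a)/52)
s - W(-161) = -42957 - 371*(-161)*(46 - 1*(-161))/52 = -42957 - 371*(-161)*(46 + 161)/52 = -42957 - 371*(-161)*207/52 = -42957 - 1*(-12364317/52) = -42957 + 12364317/52 = 10130553/52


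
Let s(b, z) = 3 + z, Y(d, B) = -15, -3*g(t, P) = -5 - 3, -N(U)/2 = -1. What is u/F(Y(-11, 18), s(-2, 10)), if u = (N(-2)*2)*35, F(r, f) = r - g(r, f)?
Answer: -420/53 ≈ -7.9245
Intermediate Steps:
N(U) = 2 (N(U) = -2*(-1) = 2)
g(t, P) = 8/3 (g(t, P) = -(-5 - 3)/3 = -1/3*(-8) = 8/3)
F(r, f) = -8/3 + r (F(r, f) = r - 1*8/3 = r - 8/3 = -8/3 + r)
u = 140 (u = (2*2)*35 = 4*35 = 140)
u/F(Y(-11, 18), s(-2, 10)) = 140/(-8/3 - 15) = 140/(-53/3) = 140*(-3/53) = -420/53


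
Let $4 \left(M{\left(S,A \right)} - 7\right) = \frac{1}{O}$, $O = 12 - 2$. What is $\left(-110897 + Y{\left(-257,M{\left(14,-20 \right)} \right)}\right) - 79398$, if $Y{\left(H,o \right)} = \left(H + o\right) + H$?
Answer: $- \frac{7632079}{40} \approx -1.908 \cdot 10^{5}$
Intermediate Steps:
$O = 10$ ($O = 12 - 2 = 10$)
$M{\left(S,A \right)} = \frac{281}{40}$ ($M{\left(S,A \right)} = 7 + \frac{1}{4 \cdot 10} = 7 + \frac{1}{4} \cdot \frac{1}{10} = 7 + \frac{1}{40} = \frac{281}{40}$)
$Y{\left(H,o \right)} = o + 2 H$
$\left(-110897 + Y{\left(-257,M{\left(14,-20 \right)} \right)}\right) - 79398 = \left(-110897 + \left(\frac{281}{40} + 2 \left(-257\right)\right)\right) - 79398 = \left(-110897 + \left(\frac{281}{40} - 514\right)\right) - 79398 = \left(-110897 - \frac{20279}{40}\right) - 79398 = - \frac{4456159}{40} - 79398 = - \frac{7632079}{40}$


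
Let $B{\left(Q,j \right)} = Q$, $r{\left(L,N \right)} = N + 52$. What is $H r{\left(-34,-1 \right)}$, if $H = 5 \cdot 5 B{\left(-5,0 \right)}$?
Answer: $-6375$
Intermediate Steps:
$r{\left(L,N \right)} = 52 + N$
$H = -125$ ($H = 5 \cdot 5 \left(-5\right) = 25 \left(-5\right) = -125$)
$H r{\left(-34,-1 \right)} = - 125 \left(52 - 1\right) = \left(-125\right) 51 = -6375$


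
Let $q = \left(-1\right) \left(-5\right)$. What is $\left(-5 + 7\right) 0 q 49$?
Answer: $0$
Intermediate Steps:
$q = 5$
$\left(-5 + 7\right) 0 q 49 = \left(-5 + 7\right) 0 \cdot 5 \cdot 49 = 2 \cdot 0 \cdot 5 \cdot 49 = 0 \cdot 5 \cdot 49 = 0 \cdot 49 = 0$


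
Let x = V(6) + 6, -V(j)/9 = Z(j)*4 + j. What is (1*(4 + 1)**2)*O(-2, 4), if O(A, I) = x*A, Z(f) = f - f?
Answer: 2400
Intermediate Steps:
Z(f) = 0
V(j) = -9*j (V(j) = -9*(0*4 + j) = -9*(0 + j) = -9*j)
x = -48 (x = -9*6 + 6 = -54 + 6 = -48)
O(A, I) = -48*A
(1*(4 + 1)**2)*O(-2, 4) = (1*(4 + 1)**2)*(-48*(-2)) = (1*5**2)*96 = (1*25)*96 = 25*96 = 2400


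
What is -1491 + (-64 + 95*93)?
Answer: 7280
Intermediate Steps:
-1491 + (-64 + 95*93) = -1491 + (-64 + 8835) = -1491 + 8771 = 7280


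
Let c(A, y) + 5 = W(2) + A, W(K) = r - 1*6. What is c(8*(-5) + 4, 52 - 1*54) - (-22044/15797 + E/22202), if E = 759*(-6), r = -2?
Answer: -8312082140/175362497 ≈ -47.399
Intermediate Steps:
E = -4554
W(K) = -8 (W(K) = -2 - 1*6 = -2 - 6 = -8)
c(A, y) = -13 + A (c(A, y) = -5 + (-8 + A) = -13 + A)
c(8*(-5) + 4, 52 - 1*54) - (-22044/15797 + E/22202) = (-13 + (8*(-5) + 4)) - (-22044/15797 - 4554/22202) = (-13 + (-40 + 4)) - (-22044*1/15797 - 4554*1/22202) = (-13 - 36) - (-22044/15797 - 2277/11101) = -49 - 1*(-280680213/175362497) = -49 + 280680213/175362497 = -8312082140/175362497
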